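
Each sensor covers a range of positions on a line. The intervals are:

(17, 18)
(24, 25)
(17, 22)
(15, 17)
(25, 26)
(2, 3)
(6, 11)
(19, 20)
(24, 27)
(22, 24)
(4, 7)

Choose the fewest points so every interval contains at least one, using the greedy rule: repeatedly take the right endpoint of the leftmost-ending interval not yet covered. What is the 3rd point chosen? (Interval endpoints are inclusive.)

Sorted: [2,3] [4,7] [6,11] [15,17] [17,18] [19,20] [17,22] [22,24] [24,25] [25,26] [24,27]
{[2,3]} hit by 3; {[4,7],[6,11]} hit by 7; {[15,17],[17,18]} hit by 17; {[19,20],[17,22]} hit by 20; {[22,24],[24,25]} hit by 24; {[25,26],[24,27]} hit by 26.
Points: 3, 7, 17, 20, 24, 26 (6 total).

17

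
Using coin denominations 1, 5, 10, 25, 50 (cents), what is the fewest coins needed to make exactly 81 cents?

4

81 = 1×50 + 1×25 + 1×5 + 1×1
Total coins = 1 + 1 + 1 + 1 = 4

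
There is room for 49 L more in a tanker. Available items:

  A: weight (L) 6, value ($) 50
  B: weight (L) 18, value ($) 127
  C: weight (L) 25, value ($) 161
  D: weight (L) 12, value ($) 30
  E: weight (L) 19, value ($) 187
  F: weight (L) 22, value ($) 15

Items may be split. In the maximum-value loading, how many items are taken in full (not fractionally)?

Ratios (sorted): E 9.84, A 8.33, B 7.06, C 6.44, D 2.50, F 0.68
take E (19 @ 187); take A (6 @ 50); take B (18 @ 127); take 6/25 of C → 38.64. Capacity used 49/49.
3 item(s) taken whole; one partial (take 6/25 of C).

3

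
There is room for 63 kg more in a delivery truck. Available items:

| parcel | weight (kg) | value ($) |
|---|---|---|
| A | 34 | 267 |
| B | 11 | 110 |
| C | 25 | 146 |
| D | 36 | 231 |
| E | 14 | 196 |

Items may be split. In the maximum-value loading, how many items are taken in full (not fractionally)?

3

Greedy by value/weight ratio, highest first.
Order: E (196/14=14.00) > B (110/11=10.00) > A (267/34=7.85) > D (231/36=6.42) > C (146/25=5.84)
Fill: take E (14 @ 196) → take B (11 @ 110) → take A (34 @ 267) → take 4/36 of D → 25.67; 63/63 used.
3 item(s) taken whole; one partial (take 4/36 of D).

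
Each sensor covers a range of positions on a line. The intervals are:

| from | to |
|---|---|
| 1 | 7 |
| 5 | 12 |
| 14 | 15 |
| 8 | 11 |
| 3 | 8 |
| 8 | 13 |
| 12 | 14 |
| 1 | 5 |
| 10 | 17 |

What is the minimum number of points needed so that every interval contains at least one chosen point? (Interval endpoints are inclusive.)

3

Sort by right endpoint; whenever an interval is uncovered, place a point at its right end.
Sorted: [1,5] [1,7] [3,8] [8,11] [5,12] [8,13] [12,14] [14,15] [10,17]
{[1,5],[1,7],[3,8]} hit by 5; {[8,11],[5,12],[8,13]} hit by 11; {[12,14],[14,15],[10,17]} hit by 14.
Points: 5, 11, 14 (3 total).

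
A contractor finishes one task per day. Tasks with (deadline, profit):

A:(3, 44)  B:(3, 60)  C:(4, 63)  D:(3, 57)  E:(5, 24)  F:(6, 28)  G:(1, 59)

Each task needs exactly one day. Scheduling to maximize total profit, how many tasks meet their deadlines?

Profit order: C=63 B=60 G=59 D=57 A=44 F=28 E=24
Assign: C→slot 4, B→slot 3, G→slot 1, D→slot 2, A skipped, F→slot 6, E→slot 5.
Slots: [1:G] [2:D] [3:B] [4:C] [5:E] [6:F]
6 of 7 scheduled.

6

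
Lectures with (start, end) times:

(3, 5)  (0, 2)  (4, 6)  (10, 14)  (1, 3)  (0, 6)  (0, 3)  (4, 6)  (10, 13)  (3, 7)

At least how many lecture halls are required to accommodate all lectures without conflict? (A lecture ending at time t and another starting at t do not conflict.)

5

Count concurrent intervals with a sweep; the peak is the room count.
starts: [0, 0, 0, 1, 3, 3, 4, 4, 10, 10]
ends:   [2, 3, 3, 5, 6, 6, 6, 7, 13, 14]
s0→1 s0→2 s0→3 s1→4 e2→3 e3→2 e3→1 s3→2 s3→3 s4→4 s4→5  — peak 5.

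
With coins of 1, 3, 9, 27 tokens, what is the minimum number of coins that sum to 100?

6

Greedy: take as many of the largest coin as possible, then repeat with the remainder.
100 − 3×27→19 − 2×9→1 − 1×1→0
Total coins = 3 + 2 + 1 = 6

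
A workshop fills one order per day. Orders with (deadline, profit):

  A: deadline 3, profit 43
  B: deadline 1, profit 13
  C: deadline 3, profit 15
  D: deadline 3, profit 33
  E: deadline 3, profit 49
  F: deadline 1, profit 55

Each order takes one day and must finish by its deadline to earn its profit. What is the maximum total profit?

By profit: F(d1,55), E(d3,49), A(d3,43), D(d3,33), C(d3,15), B(d1,13)
F→slot 1; E→slot 3; A→slot 2; D skipped; C skipped; B skipped.
Profit = 55 + 43 + 49 = 147

147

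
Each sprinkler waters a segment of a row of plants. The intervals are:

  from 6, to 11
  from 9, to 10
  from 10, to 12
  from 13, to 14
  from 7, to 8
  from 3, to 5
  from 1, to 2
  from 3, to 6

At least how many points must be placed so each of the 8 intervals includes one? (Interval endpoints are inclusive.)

5

Sorted: [1,2] [3,5] [3,6] [7,8] [9,10] [6,11] [10,12] [13,14]
{[1,2]} hit by 2; {[3,5],[3,6]} hit by 5; {[7,8]} hit by 8; {[9,10],[6,11],[10,12]} hit by 10; {[13,14]} hit by 14.
Points: 2, 5, 8, 10, 14 (5 total).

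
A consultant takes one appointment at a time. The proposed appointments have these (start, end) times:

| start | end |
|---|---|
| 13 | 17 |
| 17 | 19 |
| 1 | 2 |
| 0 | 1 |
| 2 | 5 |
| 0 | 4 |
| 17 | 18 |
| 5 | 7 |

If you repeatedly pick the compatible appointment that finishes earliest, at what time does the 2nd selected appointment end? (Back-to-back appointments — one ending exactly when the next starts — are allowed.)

2

Greedy by earliest finish: after sorting by end time, pick each interval compatible with the last pick.
By end time: (0,1), (1,2), (0,4), (2,5), (5,7), (13,17), (17,18), (17,19).
Pick (0,1); next start ≥ 1 → (1,2); next start ≥ 2 → (2,5); next start ≥ 5 → (5,7); next start ≥ 7 → (13,17); next start ≥ 17 → (17,18).
Selected: (0,1) (1,2) (2,5) (5,7) (13,17) (17,18)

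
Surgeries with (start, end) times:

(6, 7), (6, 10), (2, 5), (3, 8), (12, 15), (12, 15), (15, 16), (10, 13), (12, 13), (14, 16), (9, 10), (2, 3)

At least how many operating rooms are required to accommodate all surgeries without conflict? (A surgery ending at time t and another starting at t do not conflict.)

Count concurrent intervals with a sweep; the peak is the room count.
Events (time:±→running): 2:+→1 2:+→2 3:-→1 3:+→2 5:-→1 6:+→2 6:+→3 7:-→2 8:-→1 9:+→2 10:-→1 10:-→0 10:+→1 12:+→2 12:+→3 12:+→4 … peak 4.

4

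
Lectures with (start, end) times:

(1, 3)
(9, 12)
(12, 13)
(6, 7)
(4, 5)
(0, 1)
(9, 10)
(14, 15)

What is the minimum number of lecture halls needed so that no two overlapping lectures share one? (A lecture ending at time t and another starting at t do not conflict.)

The answer is the maximum number of intervals overlapping at any instant.
Events (time:±→running): 0:+→1 1:-→0 1:+→1 3:-→0 4:+→1 5:-→0 6:+→1 7:-→0 9:+→1 9:+→2 … peak 2.

2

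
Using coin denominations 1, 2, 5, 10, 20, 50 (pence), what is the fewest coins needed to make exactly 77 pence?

Greedy: take as many of the largest coin as possible, then repeat with the remainder.
77 = 1×50 + 1×20 + 1×5 + 1×2
Total coins = 1 + 1 + 1 + 1 = 4

4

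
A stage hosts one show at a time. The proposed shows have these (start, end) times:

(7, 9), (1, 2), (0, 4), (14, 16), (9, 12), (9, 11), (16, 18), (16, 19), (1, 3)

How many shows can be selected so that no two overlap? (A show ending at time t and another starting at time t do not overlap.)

Sort by end time and greedily take each interval whose start is ≥ the last chosen end.
Sorted by end: (1,2)  (1,3)  (0,4)  (7,9)  (9,11)  (9,12)  (14,16)  (16,18)  (16,19)
take (1,2); take (7,9); take (9,11); skip (9,12); take (14,16); take (16,18).
Selected 5 shows.

5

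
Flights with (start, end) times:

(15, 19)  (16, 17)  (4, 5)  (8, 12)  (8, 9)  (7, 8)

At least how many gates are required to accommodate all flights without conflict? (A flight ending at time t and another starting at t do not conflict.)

The answer is the maximum number of intervals overlapping at any instant.
Events (time:±→running): 4:+→1 5:-→0 7:+→1 8:-→0 8:+→1 8:+→2 … peak 2.

2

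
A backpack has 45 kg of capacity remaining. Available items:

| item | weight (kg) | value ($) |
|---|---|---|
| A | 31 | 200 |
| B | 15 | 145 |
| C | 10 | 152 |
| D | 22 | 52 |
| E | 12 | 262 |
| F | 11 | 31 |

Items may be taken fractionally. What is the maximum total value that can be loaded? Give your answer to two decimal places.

Sort by value per unit weight and fill in that order.
Order: E (262/12=21.83) > C (152/10=15.20) > B (145/15=9.67) > A (200/31=6.45) > F (31/11=2.82) > D (52/22=2.36)
Fill: take E (12 @ 262) → take C (10 @ 152) → take B (15 @ 145) → take 8/31 of A → 51.61; 45/45 used.
Total value = 610.61

610.61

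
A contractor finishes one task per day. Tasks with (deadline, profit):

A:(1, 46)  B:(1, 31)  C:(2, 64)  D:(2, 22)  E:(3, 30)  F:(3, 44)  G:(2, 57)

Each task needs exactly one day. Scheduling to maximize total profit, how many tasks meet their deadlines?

Take jobs in profit order; each goes to the latest open slot no later than its deadline.
Profit order: C=64 G=57 A=46 F=44 B=31 E=30 D=22
Assign: C→slot 2, G→slot 1, A skipped, F→slot 3, B skipped, E skipped, D skipped.
Slots: [1:G] [2:C] [3:F]
3 of 7 scheduled.

3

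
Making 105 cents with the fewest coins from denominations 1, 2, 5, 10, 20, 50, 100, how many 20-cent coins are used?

105 − 1×100→5 − 1×5→0
Count of 20: 0

0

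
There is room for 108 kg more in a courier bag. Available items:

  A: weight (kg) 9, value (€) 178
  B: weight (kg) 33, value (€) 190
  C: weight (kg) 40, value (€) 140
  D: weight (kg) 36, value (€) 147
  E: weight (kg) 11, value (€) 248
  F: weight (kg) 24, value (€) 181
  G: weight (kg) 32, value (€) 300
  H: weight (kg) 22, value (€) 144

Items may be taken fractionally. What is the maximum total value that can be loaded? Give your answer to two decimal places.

Sort by value per unit weight and fill in that order.
Order: E (248/11=22.55) > A (178/9=19.78) > G (300/32=9.38) > F (181/24=7.54) > H (144/22=6.55) > B (190/33=5.76) > D (147/36=4.08) > C (140/40=3.50)
Fill: take E (11 @ 248) → take A (9 @ 178) → take G (32 @ 300) → take F (24 @ 181) → take H (22 @ 144) → take 10/33 of B → 57.58; 108/108 used.
Total value = 1108.58

1108.58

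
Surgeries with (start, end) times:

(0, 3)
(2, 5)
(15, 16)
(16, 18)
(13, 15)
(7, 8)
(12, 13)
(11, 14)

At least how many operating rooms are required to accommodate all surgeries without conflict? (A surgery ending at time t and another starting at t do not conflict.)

2

Events (time:±→running): 0:+→1 2:+→2 … peak 2.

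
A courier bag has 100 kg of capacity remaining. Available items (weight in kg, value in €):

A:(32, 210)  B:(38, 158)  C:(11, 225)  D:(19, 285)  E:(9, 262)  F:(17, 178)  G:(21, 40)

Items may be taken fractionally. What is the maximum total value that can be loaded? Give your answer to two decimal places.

1209.89

Greedy by value/weight ratio, highest first.
Order: E (262/9=29.11) > C (225/11=20.45) > D (285/19=15.00) > F (178/17=10.47) > A (210/32=6.56) > B (158/38=4.16) > G (40/21=1.90)
Fill: take E (9 @ 262) → take C (11 @ 225) → take D (19 @ 285) → take F (17 @ 178) → take A (32 @ 210) → take 12/38 of B → 49.89; 100/100 used.
Total value = 1209.89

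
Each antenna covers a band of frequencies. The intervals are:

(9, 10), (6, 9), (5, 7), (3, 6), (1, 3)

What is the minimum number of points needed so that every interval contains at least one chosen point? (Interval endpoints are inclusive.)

3

By right end: [1,3]  [3,6]  [5,7]  [6,9]  [9,10]
[1,3] uncovered → point at 3; [5,7] uncovered → point at 7; [9,10] uncovered → point at 10.
Points: 3, 7, 10 (3 total).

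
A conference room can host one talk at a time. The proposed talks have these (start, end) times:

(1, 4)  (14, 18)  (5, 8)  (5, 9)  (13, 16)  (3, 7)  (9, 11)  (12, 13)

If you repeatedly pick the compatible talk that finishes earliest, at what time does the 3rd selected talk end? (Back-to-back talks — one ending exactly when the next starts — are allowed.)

11

Sorted by end: (1,4)  (3,7)  (5,8)  (5,9)  (9,11)  (12,13)  (13,16)  (14,18)
take (1,4); take (5,8); skip (5,9); take (9,11); take (12,13); take (13,16); skip (14,18).
Selected: (1,4) (5,8) (9,11) (12,13) (13,16)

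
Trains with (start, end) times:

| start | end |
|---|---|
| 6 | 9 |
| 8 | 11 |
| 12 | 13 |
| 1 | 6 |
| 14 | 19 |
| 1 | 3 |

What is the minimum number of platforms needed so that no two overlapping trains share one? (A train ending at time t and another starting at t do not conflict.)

Count concurrent intervals with a sweep; the peak is the room count.
starts: [1, 1, 6, 8, 12, 14]
ends:   [3, 6, 9, 11, 13, 19]
s1→1 s1→2  — peak 2.

2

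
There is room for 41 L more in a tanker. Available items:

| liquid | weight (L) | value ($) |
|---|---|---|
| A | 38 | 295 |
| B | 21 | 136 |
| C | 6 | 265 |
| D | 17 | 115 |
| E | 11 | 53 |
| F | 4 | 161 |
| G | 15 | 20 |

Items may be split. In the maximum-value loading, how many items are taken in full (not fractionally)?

Ratios (sorted): C 44.17, F 40.25, A 7.76, D 6.76, B 6.48, E 4.82, G 1.33
take C (6 @ 265); take F (4 @ 161); take 31/38 of A → 240.66. Capacity used 41/41.
2 item(s) taken whole; one partial (take 31/38 of A).

2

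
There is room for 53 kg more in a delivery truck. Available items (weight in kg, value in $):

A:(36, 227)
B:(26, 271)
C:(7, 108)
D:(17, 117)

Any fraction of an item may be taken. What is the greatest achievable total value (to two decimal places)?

Sort by value per unit weight and fill in that order.
Ratios (sorted): C 15.43, B 10.42, D 6.88, A 6.31
take C (7 @ 108); take B (26 @ 271); take D (17 @ 117); take 3/36 of A → 18.92. Capacity used 53/53.
Total value = 514.92

514.92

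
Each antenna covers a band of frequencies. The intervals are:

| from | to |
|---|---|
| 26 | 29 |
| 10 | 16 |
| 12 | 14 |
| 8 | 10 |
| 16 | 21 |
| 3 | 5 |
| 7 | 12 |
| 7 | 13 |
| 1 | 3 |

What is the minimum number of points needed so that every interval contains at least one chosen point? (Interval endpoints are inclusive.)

5

By right end: [1,3]  [3,5]  [8,10]  [7,12]  [7,13]  [12,14]  [10,16]  [16,21]  [26,29]
[1,3] uncovered → point at 3; [8,10] uncovered → point at 10; [12,14] uncovered → point at 14; [16,21] uncovered → point at 21; [26,29] uncovered → point at 29.
Points: 3, 10, 14, 21, 29 (5 total).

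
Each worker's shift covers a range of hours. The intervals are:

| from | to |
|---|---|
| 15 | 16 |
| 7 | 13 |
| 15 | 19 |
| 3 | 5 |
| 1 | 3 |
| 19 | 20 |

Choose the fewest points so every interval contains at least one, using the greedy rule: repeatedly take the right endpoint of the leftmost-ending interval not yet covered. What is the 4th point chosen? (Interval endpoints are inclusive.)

Sorted: [1,3] [3,5] [7,13] [15,16] [15,19] [19,20]
{[1,3],[3,5]} hit by 3; {[7,13]} hit by 13; {[15,16],[15,19]} hit by 16; {[19,20]} hit by 20.
Points: 3, 13, 16, 20 (4 total).

20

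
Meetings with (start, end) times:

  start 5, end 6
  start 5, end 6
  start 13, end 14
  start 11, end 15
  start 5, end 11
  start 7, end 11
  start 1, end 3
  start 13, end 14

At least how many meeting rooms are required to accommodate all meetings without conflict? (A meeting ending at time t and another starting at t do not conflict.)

3

Events (time:±→running): 1:+→1 3:-→0 5:+→1 5:+→2 5:+→3 … peak 3.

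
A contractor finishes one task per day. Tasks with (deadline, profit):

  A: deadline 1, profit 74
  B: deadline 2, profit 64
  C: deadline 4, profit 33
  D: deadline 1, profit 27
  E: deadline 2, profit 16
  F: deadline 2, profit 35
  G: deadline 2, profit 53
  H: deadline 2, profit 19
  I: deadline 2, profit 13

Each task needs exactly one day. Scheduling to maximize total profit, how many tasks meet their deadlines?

By profit: A(d1,74), B(d2,64), G(d2,53), F(d2,35), C(d4,33), D(d1,27), H(d2,19), E(d2,16), I(d2,13)
A→slot 1; B→slot 2; G skipped; F skipped; C→slot 4; D skipped; H skipped; E skipped; I skipped.
3 of 9 scheduled.

3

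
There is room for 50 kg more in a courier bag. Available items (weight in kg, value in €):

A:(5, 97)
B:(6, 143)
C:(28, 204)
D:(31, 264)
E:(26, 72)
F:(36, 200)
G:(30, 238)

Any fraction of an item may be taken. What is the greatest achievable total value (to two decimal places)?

Ratios (sorted): B 23.83, A 19.40, D 8.52, G 7.93, C 7.29, F 5.56, E 2.77
take B (6 @ 143); take A (5 @ 97); take D (31 @ 264); take 8/30 of G → 63.47. Capacity used 50/50.
Total value = 567.47

567.47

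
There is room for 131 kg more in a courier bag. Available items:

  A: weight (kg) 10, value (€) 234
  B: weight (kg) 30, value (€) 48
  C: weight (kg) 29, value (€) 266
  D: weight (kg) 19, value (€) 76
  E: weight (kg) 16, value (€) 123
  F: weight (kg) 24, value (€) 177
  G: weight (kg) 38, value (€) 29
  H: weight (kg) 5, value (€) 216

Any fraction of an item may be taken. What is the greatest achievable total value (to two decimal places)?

1136.80

Sort by value per unit weight and fill in that order.
Order: H (216/5=43.20) > A (234/10=23.40) > C (266/29=9.17) > E (123/16=7.69) > F (177/24=7.38) > D (76/19=4.00) > B (48/30=1.60) > G (29/38=0.76)
Fill: take H (5 @ 216) → take A (10 @ 234) → take C (29 @ 266) → take E (16 @ 123) → take F (24 @ 177) → take D (19 @ 76) → take 28/30 of B → 44.80; 131/131 used.
Total value = 1136.80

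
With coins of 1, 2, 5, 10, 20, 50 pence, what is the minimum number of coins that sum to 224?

7

224 − 4×50→24 − 1×20→4 − 2×2→0
Total coins = 4 + 1 + 2 = 7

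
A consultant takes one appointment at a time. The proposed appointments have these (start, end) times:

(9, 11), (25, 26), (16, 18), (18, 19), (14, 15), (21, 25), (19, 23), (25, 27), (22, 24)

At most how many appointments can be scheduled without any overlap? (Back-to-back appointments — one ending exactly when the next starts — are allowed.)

Sort by end time and greedily take each interval whose start is ≥ the last chosen end.
Sorted by end: (9,11)  (14,15)  (16,18)  (18,19)  (19,23)  (22,24)  (21,25)  (25,26)  (25,27)
take (9,11); take (14,15); take (16,18); take (18,19); take (19,23); take (25,26).
Selected 6 appointments.

6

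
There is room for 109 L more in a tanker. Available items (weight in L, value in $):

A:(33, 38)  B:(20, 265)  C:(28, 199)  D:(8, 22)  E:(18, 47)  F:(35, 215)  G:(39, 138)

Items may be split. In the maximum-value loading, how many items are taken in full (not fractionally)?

Ratios (sorted): B 13.25, C 7.11, F 6.14, G 3.54, D 2.75, E 2.61, A 1.15
take B (20 @ 265); take C (28 @ 199); take F (35 @ 215); take 26/39 of G → 92.00. Capacity used 109/109.
3 item(s) taken whole; one partial (take 26/39 of G).

3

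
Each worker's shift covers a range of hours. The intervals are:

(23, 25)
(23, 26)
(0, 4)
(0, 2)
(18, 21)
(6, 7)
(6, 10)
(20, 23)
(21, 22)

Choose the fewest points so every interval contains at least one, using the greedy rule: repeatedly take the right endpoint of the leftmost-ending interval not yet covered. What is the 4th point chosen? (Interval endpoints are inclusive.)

25

Sort by right endpoint; whenever an interval is uncovered, place a point at its right end.
By right end: [0,2]  [0,4]  [6,7]  [6,10]  [18,21]  [21,22]  [20,23]  [23,25]  [23,26]
[0,2] uncovered → point at 2; [6,7] uncovered → point at 7; [18,21] uncovered → point at 21; [23,25] uncovered → point at 25.
Points: 2, 7, 21, 25 (4 total).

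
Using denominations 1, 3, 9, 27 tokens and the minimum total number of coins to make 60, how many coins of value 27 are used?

2

60 = 2×27 + 2×3
Count of 27: 2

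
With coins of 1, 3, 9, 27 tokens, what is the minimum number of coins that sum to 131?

9

Greedy: take as many of the largest coin as possible, then repeat with the remainder.
131 − 4×27→23 − 2×9→5 − 1×3→2 − 2×1→0
Total coins = 4 + 2 + 1 + 2 = 9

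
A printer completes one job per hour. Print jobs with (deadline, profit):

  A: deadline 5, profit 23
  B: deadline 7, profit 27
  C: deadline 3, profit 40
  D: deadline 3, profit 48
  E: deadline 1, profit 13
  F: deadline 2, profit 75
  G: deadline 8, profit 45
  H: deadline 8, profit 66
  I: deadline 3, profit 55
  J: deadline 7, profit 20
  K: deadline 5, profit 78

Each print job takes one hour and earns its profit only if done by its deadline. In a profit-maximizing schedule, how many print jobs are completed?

Profit order: K=78 F=75 H=66 I=55 D=48 G=45 C=40 B=27 A=23 J=20 E=13
Assign: K→slot 5, F→slot 2, H→slot 8, I→slot 3, D→slot 1, G→slot 7, C skipped, B→slot 6, A→slot 4, J skipped, E skipped.
Slots: [1:D] [2:F] [3:I] [4:A] [5:K] [6:B] [7:G] [8:H]
8 of 11 scheduled.

8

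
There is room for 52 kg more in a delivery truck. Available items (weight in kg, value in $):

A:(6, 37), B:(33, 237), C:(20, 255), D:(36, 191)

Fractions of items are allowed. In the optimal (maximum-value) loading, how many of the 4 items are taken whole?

Greedy by value/weight ratio, highest first.
Ratios (sorted): C 12.75, B 7.18, A 6.17, D 5.31
take C (20 @ 255); take 32/33 of B → 229.82. Capacity used 52/52.
1 item(s) taken whole; one partial (take 32/33 of B).

1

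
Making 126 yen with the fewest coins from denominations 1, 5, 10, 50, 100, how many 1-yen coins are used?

1

Greedy: take as many of the largest coin as possible, then repeat with the remainder.
126 − 1×100→26 − 2×10→6 − 1×5→1 − 1×1→0
Count of 1: 1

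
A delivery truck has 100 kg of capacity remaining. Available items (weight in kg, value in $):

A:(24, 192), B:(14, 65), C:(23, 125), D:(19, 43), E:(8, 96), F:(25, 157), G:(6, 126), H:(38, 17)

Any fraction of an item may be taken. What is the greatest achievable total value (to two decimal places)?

761.00

Greedy by value/weight ratio, highest first.
Ratios (sorted): G 21.00, E 12.00, A 8.00, F 6.28, C 5.43, B 4.64, D 2.26, H 0.45
take G (6 @ 126); take E (8 @ 96); take A (24 @ 192); take F (25 @ 157); take C (23 @ 125); take B (14 @ 65). Capacity used 100/100.
Total value = 761.00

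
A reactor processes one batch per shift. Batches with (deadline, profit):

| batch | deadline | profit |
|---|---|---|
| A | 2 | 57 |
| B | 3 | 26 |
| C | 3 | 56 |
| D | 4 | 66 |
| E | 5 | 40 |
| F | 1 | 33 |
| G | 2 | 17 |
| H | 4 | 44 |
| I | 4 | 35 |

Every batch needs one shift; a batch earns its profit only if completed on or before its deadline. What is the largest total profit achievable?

263

Take jobs in profit order; each goes to the latest open slot no later than its deadline.
Profit order: D=66 A=57 C=56 H=44 E=40 I=35 F=33 B=26 G=17
Assign: D→slot 4, A→slot 2, C→slot 3, H→slot 1, E→slot 5, I skipped, F skipped, B skipped, G skipped.
Slots: [1:H] [2:A] [3:C] [4:D] [5:E]
Profit = 44 + 57 + 56 + 66 + 40 = 263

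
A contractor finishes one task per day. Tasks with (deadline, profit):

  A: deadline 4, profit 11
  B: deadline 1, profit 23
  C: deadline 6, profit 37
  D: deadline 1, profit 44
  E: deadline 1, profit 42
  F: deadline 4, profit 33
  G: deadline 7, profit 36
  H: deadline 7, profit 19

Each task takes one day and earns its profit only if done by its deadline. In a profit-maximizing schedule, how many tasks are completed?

Sort by profit descending; place each in the latest free slot ≤ its deadline.
By profit: D(d1,44), E(d1,42), C(d6,37), G(d7,36), F(d4,33), B(d1,23), H(d7,19), A(d4,11)
D→slot 1; E skipped; C→slot 6; G→slot 7; F→slot 4; B skipped; H→slot 5; A→slot 3.
6 of 8 scheduled.

6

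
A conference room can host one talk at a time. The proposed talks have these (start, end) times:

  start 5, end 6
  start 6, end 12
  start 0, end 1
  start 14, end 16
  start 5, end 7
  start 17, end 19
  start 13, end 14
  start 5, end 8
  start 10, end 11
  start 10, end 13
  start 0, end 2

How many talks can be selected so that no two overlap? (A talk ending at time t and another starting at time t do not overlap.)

Sort by end time and greedily take each interval whose start is ≥ the last chosen end.
By end time: (0,1), (0,2), (5,6), (5,7), (5,8), (10,11), (6,12), (10,13), (13,14), (14,16), (17,19).
Pick (0,1); next start ≥ 1 → (5,6); next start ≥ 6 → (10,11); next start ≥ 11 → (13,14); next start ≥ 14 → (14,16); next start ≥ 16 → (17,19).
Selected 6 talks.

6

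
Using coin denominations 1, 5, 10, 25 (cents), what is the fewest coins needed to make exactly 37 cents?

4

37 − 1×25→12 − 1×10→2 − 2×1→0
Total coins = 1 + 1 + 2 = 4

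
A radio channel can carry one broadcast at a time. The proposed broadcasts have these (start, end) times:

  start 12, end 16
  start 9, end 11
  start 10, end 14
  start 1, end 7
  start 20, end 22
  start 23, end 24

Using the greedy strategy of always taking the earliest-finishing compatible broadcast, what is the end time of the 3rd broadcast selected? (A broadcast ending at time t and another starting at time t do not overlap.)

Sorted by end: (1,7)  (9,11)  (10,14)  (12,16)  (20,22)  (23,24)
take (1,7); take (9,11); take (12,16); take (20,22); take (23,24).
Selected: (1,7) (9,11) (12,16) (20,22) (23,24)

16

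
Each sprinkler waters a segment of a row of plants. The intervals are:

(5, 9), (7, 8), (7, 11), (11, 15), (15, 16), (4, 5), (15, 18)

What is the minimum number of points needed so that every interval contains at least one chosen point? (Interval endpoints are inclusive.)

3

By right end: [4,5]  [7,8]  [5,9]  [7,11]  [11,15]  [15,16]  [15,18]
[4,5] uncovered → point at 5; [7,8] uncovered → point at 8; [11,15] uncovered → point at 15.
Points: 5, 8, 15 (3 total).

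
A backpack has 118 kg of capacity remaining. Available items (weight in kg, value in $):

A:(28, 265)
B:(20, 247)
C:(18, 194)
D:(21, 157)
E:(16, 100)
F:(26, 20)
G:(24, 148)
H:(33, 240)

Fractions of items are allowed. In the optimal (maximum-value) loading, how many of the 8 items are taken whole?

4

Sort by value per unit weight and fill in that order.
Order: B (247/20=12.35) > C (194/18=10.78) > A (265/28=9.46) > D (157/21=7.48) > H (240/33=7.27) > E (100/16=6.25) > G (148/24=6.17) > F (20/26=0.77)
Fill: take B (20 @ 247) → take C (18 @ 194) → take A (28 @ 265) → take D (21 @ 157) → take 31/33 of H → 225.45; 118/118 used.
4 item(s) taken whole; one partial (take 31/33 of H).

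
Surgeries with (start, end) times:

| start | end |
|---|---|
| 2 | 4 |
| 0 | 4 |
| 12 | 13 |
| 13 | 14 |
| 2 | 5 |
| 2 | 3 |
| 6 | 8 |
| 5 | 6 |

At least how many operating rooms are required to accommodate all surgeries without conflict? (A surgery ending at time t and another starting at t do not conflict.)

4

Events (time:±→running): 0:+→1 2:+→2 2:+→3 2:+→4 … peak 4.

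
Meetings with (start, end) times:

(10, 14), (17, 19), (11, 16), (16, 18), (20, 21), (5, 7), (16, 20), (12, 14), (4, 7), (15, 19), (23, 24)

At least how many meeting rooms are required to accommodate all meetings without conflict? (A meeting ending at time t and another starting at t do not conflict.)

Count concurrent intervals with a sweep; the peak is the room count.
starts: [4, 5, 10, 11, 12, 15, 16, 16, 17, 20, 23]
ends:   [7, 7, 14, 14, 16, 18, 19, 19, 20, 21, 24]
s4→1 s5→2 e7→1 e7→0 s10→1 s11→2 s12→3 e14→2 e14→1 s15→2 e16→1 s16→2 s16→3 s17→4  — peak 4.

4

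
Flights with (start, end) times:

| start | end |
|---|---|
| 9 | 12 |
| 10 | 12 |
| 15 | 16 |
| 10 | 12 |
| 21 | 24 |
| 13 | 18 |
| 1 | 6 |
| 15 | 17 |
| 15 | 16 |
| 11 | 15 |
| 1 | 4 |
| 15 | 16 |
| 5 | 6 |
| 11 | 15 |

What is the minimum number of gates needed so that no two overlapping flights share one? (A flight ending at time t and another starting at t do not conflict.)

Count concurrent intervals with a sweep; the peak is the room count.
starts: [1, 1, 5, 9, 10, 10, 11, 11, 13, 15, 15, 15, 15, 21]
ends:   [4, 6, 6, 12, 12, 12, 15, 15, 16, 16, 16, 17, 18, 24]
s1→1 s1→2 e4→1 s5→2 e6→1 e6→0 s9→1 s10→2 s10→3 s11→4 s11→5  — peak 5.

5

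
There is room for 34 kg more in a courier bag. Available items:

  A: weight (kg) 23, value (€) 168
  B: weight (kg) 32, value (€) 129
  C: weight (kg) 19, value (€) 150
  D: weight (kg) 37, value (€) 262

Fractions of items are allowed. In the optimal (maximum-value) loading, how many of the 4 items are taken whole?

1

Greedy by value/weight ratio, highest first.
Ratios (sorted): C 7.89, A 7.30, D 7.08, B 4.03
take C (19 @ 150); take 15/23 of A → 109.57. Capacity used 34/34.
1 item(s) taken whole; one partial (take 15/23 of A).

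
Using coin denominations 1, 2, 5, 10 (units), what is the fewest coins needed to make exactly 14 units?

3

14 = 1×10 + 2×2
Total coins = 1 + 2 = 3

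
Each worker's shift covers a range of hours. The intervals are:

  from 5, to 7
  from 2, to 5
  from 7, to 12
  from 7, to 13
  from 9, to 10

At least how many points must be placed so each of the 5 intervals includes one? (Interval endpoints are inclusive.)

2

Sorted: [2,5] [5,7] [9,10] [7,12] [7,13]
{[2,5],[5,7]} hit by 5; {[9,10],[7,12],[7,13]} hit by 10.
Points: 5, 10 (2 total).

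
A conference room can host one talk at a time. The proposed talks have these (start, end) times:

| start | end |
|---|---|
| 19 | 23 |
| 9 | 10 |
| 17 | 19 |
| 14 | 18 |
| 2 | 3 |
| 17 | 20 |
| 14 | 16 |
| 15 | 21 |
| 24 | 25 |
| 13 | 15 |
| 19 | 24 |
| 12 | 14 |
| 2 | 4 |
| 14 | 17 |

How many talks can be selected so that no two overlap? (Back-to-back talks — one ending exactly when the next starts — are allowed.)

By end time: (2,3), (2,4), (9,10), (12,14), (13,15), (14,16), (14,17), (14,18), (17,19), (17,20), (15,21), (19,23), (19,24), (24,25).
Pick (2,3); next start ≥ 3 → (9,10); next start ≥ 10 → (12,14); next start ≥ 14 → (14,16); next start ≥ 16 → (17,19); next start ≥ 19 → (19,23); next start ≥ 23 → (24,25).
Selected 7 talks.

7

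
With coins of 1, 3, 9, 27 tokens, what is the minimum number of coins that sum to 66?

4

Use the largest denomination that fits, subtract, and repeat.
66 − 2×27→12 − 1×9→3 − 1×3→0
Total coins = 2 + 1 + 1 = 4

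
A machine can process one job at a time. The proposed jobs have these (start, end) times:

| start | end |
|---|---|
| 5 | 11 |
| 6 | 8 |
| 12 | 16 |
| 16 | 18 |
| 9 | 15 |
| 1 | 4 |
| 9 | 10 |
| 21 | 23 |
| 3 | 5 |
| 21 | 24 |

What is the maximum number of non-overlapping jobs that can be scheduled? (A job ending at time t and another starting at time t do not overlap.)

Sorted by end: (1,4)  (3,5)  (6,8)  (9,10)  (5,11)  (9,15)  (12,16)  (16,18)  (21,23)  (21,24)
take (1,4); take (6,8); take (9,10); skip (5,11); take (12,16); take (16,18); take (21,23); skip (21,24).
Selected 6 jobs.

6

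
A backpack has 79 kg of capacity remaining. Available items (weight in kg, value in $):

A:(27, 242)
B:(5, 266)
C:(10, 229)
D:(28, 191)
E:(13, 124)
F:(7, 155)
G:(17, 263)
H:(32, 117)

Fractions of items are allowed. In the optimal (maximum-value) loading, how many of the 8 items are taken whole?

6

Greedy by value/weight ratio, highest first.
Order: B (266/5=53.20) > C (229/10=22.90) > F (155/7=22.14) > G (263/17=15.47) > E (124/13=9.54) > A (242/27=8.96) > D (191/28=6.82) > H (117/32=3.66)
Fill: take B (5 @ 266) → take C (10 @ 229) → take F (7 @ 155) → take G (17 @ 263) → take E (13 @ 124) → take A (27 @ 242); 79/79 used.
6 item(s) taken whole.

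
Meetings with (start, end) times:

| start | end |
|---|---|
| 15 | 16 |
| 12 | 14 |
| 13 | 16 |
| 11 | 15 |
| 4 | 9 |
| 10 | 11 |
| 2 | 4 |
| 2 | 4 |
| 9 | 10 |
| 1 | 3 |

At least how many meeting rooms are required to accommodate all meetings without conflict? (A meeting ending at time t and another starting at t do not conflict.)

Count concurrent intervals with a sweep; the peak is the room count.
starts: [1, 2, 2, 4, 9, 10, 11, 12, 13, 15]
ends:   [3, 4, 4, 9, 10, 11, 14, 15, 16, 16]
s1→1 s2→2 s2→3  — peak 3.

3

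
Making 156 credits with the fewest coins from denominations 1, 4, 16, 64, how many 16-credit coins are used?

1

Use the largest denomination that fits, subtract, and repeat.
156 = 2×64 + 1×16 + 3×4
Count of 16: 1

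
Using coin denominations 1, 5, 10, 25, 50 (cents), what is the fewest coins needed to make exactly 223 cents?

223 = 4×50 + 2×10 + 3×1
Total coins = 4 + 2 + 3 = 9

9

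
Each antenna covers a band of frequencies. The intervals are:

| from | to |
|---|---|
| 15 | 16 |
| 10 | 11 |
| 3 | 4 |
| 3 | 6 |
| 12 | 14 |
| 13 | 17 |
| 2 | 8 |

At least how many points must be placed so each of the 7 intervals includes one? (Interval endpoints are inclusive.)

By right end: [3,4]  [3,6]  [2,8]  [10,11]  [12,14]  [15,16]  [13,17]
[3,4] uncovered → point at 4; [10,11] uncovered → point at 11; [12,14] uncovered → point at 14; [15,16] uncovered → point at 16.
Points: 4, 11, 14, 16 (4 total).

4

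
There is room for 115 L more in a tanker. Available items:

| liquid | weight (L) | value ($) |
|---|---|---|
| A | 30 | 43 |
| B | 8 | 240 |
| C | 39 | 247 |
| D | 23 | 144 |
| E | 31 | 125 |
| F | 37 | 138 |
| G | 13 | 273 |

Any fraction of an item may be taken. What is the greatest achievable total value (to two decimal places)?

Sort by value per unit weight and fill in that order.
Order: B (240/8=30.00) > G (273/13=21.00) > C (247/39=6.33) > D (144/23=6.26) > E (125/31=4.03) > F (138/37=3.73) > A (43/30=1.43)
Fill: take B (8 @ 240) → take G (13 @ 273) → take C (39 @ 247) → take D (23 @ 144) → take E (31 @ 125) → take 1/37 of F → 3.73; 115/115 used.
Total value = 1032.73

1032.73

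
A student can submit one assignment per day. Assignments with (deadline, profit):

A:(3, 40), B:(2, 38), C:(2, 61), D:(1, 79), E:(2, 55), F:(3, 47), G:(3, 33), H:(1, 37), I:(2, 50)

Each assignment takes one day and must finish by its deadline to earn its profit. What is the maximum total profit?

187

By profit: D(d1,79), C(d2,61), E(d2,55), I(d2,50), F(d3,47), A(d3,40), B(d2,38), H(d1,37), G(d3,33)
D→slot 1; C→slot 2; E skipped; I skipped; F→slot 3; A skipped; B skipped; H skipped; G skipped.
Profit = 79 + 61 + 47 = 187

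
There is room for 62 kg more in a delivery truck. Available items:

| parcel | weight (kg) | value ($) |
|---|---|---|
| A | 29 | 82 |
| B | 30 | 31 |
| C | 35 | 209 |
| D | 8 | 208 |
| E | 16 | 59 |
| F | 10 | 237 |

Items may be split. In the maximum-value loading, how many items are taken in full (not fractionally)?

Ratios (sorted): D 26.00, F 23.70, C 5.97, E 3.69, A 2.83, B 1.03
take D (8 @ 208); take F (10 @ 237); take C (35 @ 209); take 9/16 of E → 33.19. Capacity used 62/62.
3 item(s) taken whole; one partial (take 9/16 of E).

3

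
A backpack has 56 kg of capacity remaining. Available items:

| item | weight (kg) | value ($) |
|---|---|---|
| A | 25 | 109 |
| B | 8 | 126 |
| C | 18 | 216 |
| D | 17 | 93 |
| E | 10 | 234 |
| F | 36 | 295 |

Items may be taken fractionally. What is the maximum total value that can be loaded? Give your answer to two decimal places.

739.89

Greedy by value/weight ratio, highest first.
Order: E (234/10=23.40) > B (126/8=15.75) > C (216/18=12.00) > F (295/36=8.19) > D (93/17=5.47) > A (109/25=4.36)
Fill: take E (10 @ 234) → take B (8 @ 126) → take C (18 @ 216) → take 20/36 of F → 163.89; 56/56 used.
Total value = 739.89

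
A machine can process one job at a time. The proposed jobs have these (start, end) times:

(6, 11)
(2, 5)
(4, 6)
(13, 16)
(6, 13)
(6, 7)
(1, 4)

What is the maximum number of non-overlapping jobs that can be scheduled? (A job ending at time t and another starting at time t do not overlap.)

Sort by end time and greedily take each interval whose start is ≥ the last chosen end.
By end time: (1,4), (2,5), (4,6), (6,7), (6,11), (6,13), (13,16).
Pick (1,4); next start ≥ 4 → (4,6); next start ≥ 6 → (6,7); next start ≥ 7 → (13,16).
Selected 4 jobs.

4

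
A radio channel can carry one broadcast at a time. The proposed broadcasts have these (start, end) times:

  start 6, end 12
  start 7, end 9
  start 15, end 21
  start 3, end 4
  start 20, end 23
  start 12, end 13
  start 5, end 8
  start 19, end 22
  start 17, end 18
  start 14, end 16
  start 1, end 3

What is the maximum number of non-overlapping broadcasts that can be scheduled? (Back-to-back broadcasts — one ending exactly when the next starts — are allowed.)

By end time: (1,3), (3,4), (5,8), (7,9), (6,12), (12,13), (14,16), (17,18), (15,21), (19,22), (20,23).
Pick (1,3); next start ≥ 3 → (3,4); next start ≥ 4 → (5,8); next start ≥ 8 → (12,13); next start ≥ 13 → (14,16); next start ≥ 16 → (17,18); next start ≥ 18 → (19,22).
Selected 7 broadcasts.

7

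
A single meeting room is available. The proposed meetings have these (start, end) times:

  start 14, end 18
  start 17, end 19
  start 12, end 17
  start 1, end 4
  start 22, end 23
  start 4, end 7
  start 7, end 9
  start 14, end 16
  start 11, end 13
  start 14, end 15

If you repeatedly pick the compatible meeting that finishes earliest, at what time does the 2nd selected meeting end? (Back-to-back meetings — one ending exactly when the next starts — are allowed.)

Sort by end time and greedily take each interval whose start is ≥ the last chosen end.
By end time: (1,4), (4,7), (7,9), (11,13), (14,15), (14,16), (12,17), (14,18), (17,19), (22,23).
Pick (1,4); next start ≥ 4 → (4,7); next start ≥ 7 → (7,9); next start ≥ 9 → (11,13); next start ≥ 13 → (14,15); next start ≥ 15 → (17,19); next start ≥ 19 → (22,23).
Selected: (1,4) (4,7) (7,9) (11,13) (14,15) (17,19) (22,23)

7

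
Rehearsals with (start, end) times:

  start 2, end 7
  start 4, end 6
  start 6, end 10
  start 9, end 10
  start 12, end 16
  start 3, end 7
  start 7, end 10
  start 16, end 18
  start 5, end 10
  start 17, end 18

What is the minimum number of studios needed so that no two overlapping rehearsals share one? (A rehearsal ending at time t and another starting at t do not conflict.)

4

Count concurrent intervals with a sweep; the peak is the room count.
starts: [2, 3, 4, 5, 6, 7, 9, 12, 16, 17]
ends:   [6, 7, 7, 10, 10, 10, 10, 16, 18, 18]
s2→1 s3→2 s4→3 s5→4  — peak 4.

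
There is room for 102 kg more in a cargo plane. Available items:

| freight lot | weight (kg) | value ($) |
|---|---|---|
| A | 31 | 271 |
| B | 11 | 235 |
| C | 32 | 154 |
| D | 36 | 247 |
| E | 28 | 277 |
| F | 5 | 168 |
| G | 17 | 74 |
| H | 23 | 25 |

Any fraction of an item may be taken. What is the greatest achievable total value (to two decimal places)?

1136.25

Order: F (168/5=33.60) > B (235/11=21.36) > E (277/28=9.89) > A (271/31=8.74) > D (247/36=6.86) > C (154/32=4.81) > G (74/17=4.35) > H (25/23=1.09)
Fill: take F (5 @ 168) → take B (11 @ 235) → take E (28 @ 277) → take A (31 @ 271) → take 27/36 of D → 185.25; 102/102 used.
Total value = 1136.25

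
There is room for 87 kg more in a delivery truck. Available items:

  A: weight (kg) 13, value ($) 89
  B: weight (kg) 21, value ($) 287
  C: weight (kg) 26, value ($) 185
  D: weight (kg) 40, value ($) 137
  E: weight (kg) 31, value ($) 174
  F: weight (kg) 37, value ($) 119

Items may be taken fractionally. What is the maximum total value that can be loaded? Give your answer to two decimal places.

712.55

Greedy by value/weight ratio, highest first.
Order: B (287/21=13.67) > C (185/26=7.12) > A (89/13=6.85) > E (174/31=5.61) > D (137/40=3.42) > F (119/37=3.22)
Fill: take B (21 @ 287) → take C (26 @ 185) → take A (13 @ 89) → take 27/31 of E → 151.55; 87/87 used.
Total value = 712.55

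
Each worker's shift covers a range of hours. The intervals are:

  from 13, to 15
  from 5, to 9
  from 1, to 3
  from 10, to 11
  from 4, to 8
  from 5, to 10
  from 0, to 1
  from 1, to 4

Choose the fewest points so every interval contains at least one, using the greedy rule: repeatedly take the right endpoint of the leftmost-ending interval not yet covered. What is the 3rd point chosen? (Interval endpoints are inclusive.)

11

Sort by right endpoint; whenever an interval is uncovered, place a point at its right end.
By right end: [0,1]  [1,3]  [1,4]  [4,8]  [5,9]  [5,10]  [10,11]  [13,15]
[0,1] uncovered → point at 1; [4,8] uncovered → point at 8; [10,11] uncovered → point at 11; [13,15] uncovered → point at 15.
Points: 1, 8, 11, 15 (4 total).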